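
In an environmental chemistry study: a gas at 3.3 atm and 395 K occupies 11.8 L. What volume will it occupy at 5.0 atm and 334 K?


P1V1/T1 = P2V2/T2
V2 = P1V1T2/(T1P2)
= 3.3×11.8×334/(395×5.0)
= 6.585 L

6.585 L


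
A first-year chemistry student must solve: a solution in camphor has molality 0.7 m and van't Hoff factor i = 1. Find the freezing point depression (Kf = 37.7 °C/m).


ΔTf = Kf × m × i
= 37.7 × 0.7 × 1
= 26.39 °C

26.39 °C


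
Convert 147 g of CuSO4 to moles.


M(CuSO4) = 159.62 g/mol
n = mass/M = 147/159.62 = 0.9209 mol

0.9209 mol


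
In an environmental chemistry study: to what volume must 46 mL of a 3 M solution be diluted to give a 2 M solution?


C1V1 = C2V2
3 × 46 = 2 × V2
V2 = 138/2 = 69.0 mL

69.0 mL


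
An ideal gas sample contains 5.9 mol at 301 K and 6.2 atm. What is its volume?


PV = nRT  (R = 0.08206 L·atm/(mol·K))
V = nRT/P = 5.9×0.08206×301/6.2
= 23.505 L

23.505 L


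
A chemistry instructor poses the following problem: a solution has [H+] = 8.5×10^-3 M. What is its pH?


pH = -log10([H+]) = -log10(8.5×10^-3)
= 3 - log10(8.5)
= 3 - 0.93
= 2.07

2.07


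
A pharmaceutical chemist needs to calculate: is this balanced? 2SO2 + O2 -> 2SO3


Equation: 2SO2 + O2 -> 2SO3
Check atoms: O: 6=6, S: 2=2
Balanced

Yes, balanced


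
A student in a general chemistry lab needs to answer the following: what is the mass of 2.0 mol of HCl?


M(HCl) = 36.46 g/mol
mass = n × M = 2.0 × 36.46 = 72.92 g

72.92 g


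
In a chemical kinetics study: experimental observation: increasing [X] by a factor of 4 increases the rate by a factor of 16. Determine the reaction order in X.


rate ∝ [X]^n
4^n = 16 → n = 2
Order in X: 2

2


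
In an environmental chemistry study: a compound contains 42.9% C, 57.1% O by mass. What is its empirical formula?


Assume 100 g sample. Moles of each element:
  C: 42.9/12.01 = 3.572 mol
  O: 57.1/16.0 = 3.569 mol
Divide by smallest (3.569):
  C: 3.572/3.569 = 1.0
  O: 3.569/3.569 = 1.0
Empirical formula: CO

CO


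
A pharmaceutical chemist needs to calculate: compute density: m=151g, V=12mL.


ρ = mass/volume
= 151/12
= 12.583 g/mL

12.583 g/mL


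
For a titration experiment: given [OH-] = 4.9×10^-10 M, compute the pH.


pOH = -log10([OH-]) = -log10(4.9×10^-10)
= 10 - log10(4.9) = 9.31
pH = 14 - pOH = 14 - 9.31 = 4.69

4.69


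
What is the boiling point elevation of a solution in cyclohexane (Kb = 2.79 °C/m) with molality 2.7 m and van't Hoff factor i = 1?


ΔTb = Kb × m × i
= 2.79 × 2.7 × 1
= 7.533 °C

7.533 °C


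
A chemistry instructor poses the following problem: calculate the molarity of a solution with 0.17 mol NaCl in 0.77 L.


M = n/V = 0.17/0.77 = 0.221 mol/L

0.221 M


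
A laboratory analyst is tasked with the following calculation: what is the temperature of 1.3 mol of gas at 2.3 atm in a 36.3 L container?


PV = nRT  (R = 0.08206 L·atm/(mol·K))
T = PV/(nR) = 2.3×36.3/(1.3×0.08206)
= 83.49/0.106678
= 782.64 K

782.64 K


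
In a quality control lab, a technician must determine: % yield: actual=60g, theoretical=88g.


% yield = actual/theoretical × 100
= 60/88 × 100
= 68.18%

68.18%


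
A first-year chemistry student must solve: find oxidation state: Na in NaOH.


Group 1 metal: +1
Oxidation number: +1

+1


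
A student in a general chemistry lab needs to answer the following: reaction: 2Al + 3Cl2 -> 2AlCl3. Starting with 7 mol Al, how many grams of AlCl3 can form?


Mole ratio AlCl3:Al = 2:2
n(AlCl3) = 7 × 2/2 = 7.000 mol
mass = 7.000 × 133.33 = 933.31 g

933.31 g


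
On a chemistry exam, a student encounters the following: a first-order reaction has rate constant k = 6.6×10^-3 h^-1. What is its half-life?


t½ = ln2/k = 0.693147/(6.6×10^-3 h^-1)
= 105.0 h

105.0 h


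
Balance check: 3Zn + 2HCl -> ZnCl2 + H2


Equation: 3Zn + 2HCl -> ZnCl2 + H2
Check atoms: Cl: 2=2, H: 2=2, Zn: 3≠1
Not balanced

No, not balanced


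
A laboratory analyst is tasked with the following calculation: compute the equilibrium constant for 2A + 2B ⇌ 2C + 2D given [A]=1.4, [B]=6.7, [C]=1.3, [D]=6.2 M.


Kc = [C]^2[D]^2/([A]^2[B]^2)
= (1.3^2 × 6.2^2)/(1.4^2 × 6.7^2)
= 64.9636/87.9844
= 0.7384

0.7384


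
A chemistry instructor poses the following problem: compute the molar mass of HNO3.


M(HNO3) = 1×1.008 + 1×14.01 + 3×16.0
= 1.01 + 14.01 + 48.0
= 63.02 g/mol

63.02 g/mol


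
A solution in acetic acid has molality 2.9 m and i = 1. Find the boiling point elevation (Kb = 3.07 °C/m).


ΔTb = Kb × m × i
= 3.07 × 2.9 × 1
= 8.903 °C

8.903 °C


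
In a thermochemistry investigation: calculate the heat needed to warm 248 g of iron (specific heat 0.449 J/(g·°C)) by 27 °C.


q = mcΔT = 248 × 0.449 × 27
= 3006.50 J

3006.50 J


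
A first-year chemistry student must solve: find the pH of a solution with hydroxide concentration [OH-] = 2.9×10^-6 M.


pOH = -log10([OH-]) = -log10(2.9×10^-6)
= 6 - log10(2.9) = 5.54
pH = 14 - pOH = 14 - 5.54 = 8.46

8.46


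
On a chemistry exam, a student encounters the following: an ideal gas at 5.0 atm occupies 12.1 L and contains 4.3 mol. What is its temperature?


PV = nRT  (R = 0.08206 L·atm/(mol·K))
T = PV/(nR) = 5.0×12.1/(4.3×0.08206)
= 60.50/0.352858
= 171.46 K

171.46 K


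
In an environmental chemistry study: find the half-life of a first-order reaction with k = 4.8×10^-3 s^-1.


t½ = ln2/k = 0.693147/(4.8×10^-3 s^-1)
= 144.4 s

144.4 s


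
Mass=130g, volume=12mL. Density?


ρ = mass/volume
= 130/12
= 10.833 g/mL

10.833 g/mL


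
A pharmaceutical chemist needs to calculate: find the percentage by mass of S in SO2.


M(SO2) = 1×32.07 + 2×16.0 = 64.07 g/mol
Mass of S = 1 × 32.07 = 32.07 g/mol
% S = 32.07/64.07 × 100 = 50.05%

50.05%


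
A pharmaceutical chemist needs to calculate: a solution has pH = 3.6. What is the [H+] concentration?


[H+] = 10^(-pH) = 10^(-3.6)
= 2.51×10^-4 M

2.51×10^-4 M


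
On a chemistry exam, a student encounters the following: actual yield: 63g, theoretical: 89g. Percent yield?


% yield = actual/theoretical × 100
= 63/89 × 100
= 70.79%

70.79%


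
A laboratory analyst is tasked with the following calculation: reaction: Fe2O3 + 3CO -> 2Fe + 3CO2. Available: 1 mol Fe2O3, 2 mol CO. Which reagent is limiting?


Mole ratio available / coefficient:
  Fe2O3: 1/1 = 1.000
  CO: 2/3 = 0.667
Smaller ratio is limiting.

CO


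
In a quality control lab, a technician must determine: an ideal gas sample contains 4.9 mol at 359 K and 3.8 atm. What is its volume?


PV = nRT  (R = 0.08206 L·atm/(mol·K))
V = nRT/P = 4.9×0.08206×359/3.8
= 37.987 L

37.987 L


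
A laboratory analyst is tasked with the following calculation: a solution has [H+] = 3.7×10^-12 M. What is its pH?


pH = -log10([H+]) = -log10(3.7×10^-12)
= 12 - log10(3.7)
= 12 - 0.57
= 11.43

11.43


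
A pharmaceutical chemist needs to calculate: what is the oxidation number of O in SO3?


O is usually -2
Oxidation number: -2

-2


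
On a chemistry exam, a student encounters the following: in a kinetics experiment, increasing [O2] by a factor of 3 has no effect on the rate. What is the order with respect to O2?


rate ∝ [O2]^n
rate ∝ [O2]^0
Order in O2: 0

0


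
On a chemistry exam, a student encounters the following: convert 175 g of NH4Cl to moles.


M(NH4Cl) = 53.49 g/mol
n = mass/M = 175/53.49 = 3.2716 mol

3.2716 mol


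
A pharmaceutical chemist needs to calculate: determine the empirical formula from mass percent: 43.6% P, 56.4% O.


Assume 100 g sample. Moles of each element:
  P: 43.6/30.97 = 1.408 mol
  O: 56.4/16.0 = 3.525 mol
Divide by smallest (1.408):
  P: 1.408/1.408 = 1.0
  O: 3.525/1.408 = 2.5
Multiply all ratios by 2 to obtain whole numbers.
Empirical formula: P2O5

P2O5


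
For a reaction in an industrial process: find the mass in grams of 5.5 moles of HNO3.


M(HNO3) = 63.02 g/mol
mass = n × M = 5.5 × 63.02 = 346.61 g

346.61 g


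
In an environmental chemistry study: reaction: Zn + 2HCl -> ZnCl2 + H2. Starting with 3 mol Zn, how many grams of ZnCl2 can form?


Mole ratio ZnCl2:Zn = 1:1
n(ZnCl2) = 3 × 1/1 = 3.000 mol
mass = 3.000 × 136.28 = 408.84 g

408.84 g


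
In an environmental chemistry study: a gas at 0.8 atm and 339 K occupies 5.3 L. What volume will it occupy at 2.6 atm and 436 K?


P1V1/T1 = P2V2/T2
V2 = P1V1T2/(T1P2)
= 0.8×5.3×436/(339×2.6)
= 2.097 L

2.097 L


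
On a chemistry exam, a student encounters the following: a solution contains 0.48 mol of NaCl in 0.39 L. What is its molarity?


M = n/V = 0.48/0.39 = 1.231 mol/L

1.231 M


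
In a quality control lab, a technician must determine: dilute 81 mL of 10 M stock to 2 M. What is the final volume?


C1V1 = C2V2
10 × 81 = 2 × V2
V2 = 810/2 = 405.0 mL

405.0 mL


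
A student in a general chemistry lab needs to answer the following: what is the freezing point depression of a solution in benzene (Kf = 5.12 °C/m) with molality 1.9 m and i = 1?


ΔTf = Kf × m × i
= 5.12 × 1.9 × 1
= 9.728 °C

9.728 °C


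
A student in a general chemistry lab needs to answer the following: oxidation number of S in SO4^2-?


x + 4(-2) = -2, so x = +6
Oxidation number: +6

+6


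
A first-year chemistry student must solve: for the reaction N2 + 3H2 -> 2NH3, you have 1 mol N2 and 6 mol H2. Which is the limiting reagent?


Mole ratio available / coefficient:
  N2: 1/1 = 1.000
  H2: 6/3 = 2.000
Smaller ratio is limiting.

N2


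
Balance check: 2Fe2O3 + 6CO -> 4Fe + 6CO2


Equation: 2Fe2O3 + 6CO -> 4Fe + 6CO2
Check atoms: C: 6=6, Fe: 4=4, O: 12=12
Balanced

Yes, balanced


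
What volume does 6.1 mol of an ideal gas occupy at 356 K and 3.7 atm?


PV = nRT  (R = 0.08206 L·atm/(mol·K))
V = nRT/P = 6.1×0.08206×356/3.7
= 48.163 L

48.163 L


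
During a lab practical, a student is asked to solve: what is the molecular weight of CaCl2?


M(CaCl2) = 1×40.08 + 2×35.45
= 40.08 + 70.9
= 110.98 g/mol

110.98 g/mol


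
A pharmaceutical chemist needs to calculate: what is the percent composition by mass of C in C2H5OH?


M(C2H5OH) = 2×12.01 + 6×1.008 + 1×16.0 = 46.068 g/mol
Mass of C = 2 × 12.01 = 24.02 g/mol
% C = 24.02/46.068 × 100 = 52.14%

52.14%


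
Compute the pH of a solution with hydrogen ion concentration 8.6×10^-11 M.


pH = -log10([H+]) = -log10(8.6×10^-11)
= 11 - log10(8.6)
= 11 - 0.93
= 10.07

10.07


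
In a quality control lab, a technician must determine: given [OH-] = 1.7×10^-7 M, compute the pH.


pOH = -log10([OH-]) = -log10(1.7×10^-7)
= 7 - log10(1.7) = 6.77
pH = 14 - pOH = 14 - 6.77 = 7.23

7.23


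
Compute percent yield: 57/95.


% yield = actual/theoretical × 100
= 57/95 × 100
= 60.0%

60.0%


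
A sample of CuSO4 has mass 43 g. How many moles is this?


M(CuSO4) = 159.62 g/mol
n = mass/M = 43/159.62 = 0.2694 mol

0.2694 mol


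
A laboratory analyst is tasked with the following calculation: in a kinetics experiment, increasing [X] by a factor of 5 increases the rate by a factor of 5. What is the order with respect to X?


rate ∝ [X]^n
5^n = 5 → n = 1
Order in X: 1

1


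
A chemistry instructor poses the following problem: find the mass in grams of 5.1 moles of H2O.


M(H2O) = 18.02 g/mol
mass = n × M = 5.1 × 18.02 = 91.90 g

91.90 g


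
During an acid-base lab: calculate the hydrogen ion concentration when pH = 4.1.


[H+] = 10^(-pH) = 10^(-4.1)
= 7.94×10^-5 M

7.94×10^-5 M


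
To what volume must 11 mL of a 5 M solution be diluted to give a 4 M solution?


C1V1 = C2V2
5 × 11 = 4 × V2
V2 = 55/4 = 13.75 mL

13.75 mL


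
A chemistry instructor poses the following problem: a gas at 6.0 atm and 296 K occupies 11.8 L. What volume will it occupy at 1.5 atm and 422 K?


P1V1/T1 = P2V2/T2
V2 = P1V1T2/(T1P2)
= 6.0×11.8×422/(296×1.5)
= 67.292 L

67.292 L


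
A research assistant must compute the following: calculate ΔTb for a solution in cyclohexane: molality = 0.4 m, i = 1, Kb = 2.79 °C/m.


ΔTb = Kb × m × i
= 2.79 × 0.4 × 1
= 1.116 °C

1.116 °C


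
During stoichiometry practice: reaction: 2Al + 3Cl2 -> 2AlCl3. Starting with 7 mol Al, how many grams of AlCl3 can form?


Mole ratio AlCl3:Al = 2:2
n(AlCl3) = 7 × 2/2 = 7.000 mol
mass = 7.000 × 133.33 = 933.31 g

933.31 g


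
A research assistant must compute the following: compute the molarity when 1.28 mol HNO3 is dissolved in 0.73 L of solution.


M = n/V = 1.28/0.73 = 1.753 mol/L

1.753 M


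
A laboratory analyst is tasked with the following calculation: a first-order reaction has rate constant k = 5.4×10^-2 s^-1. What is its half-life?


t½ = ln2/k = 0.693147/(5.4×10^-2 s^-1)
= 12.84 s

12.84 s


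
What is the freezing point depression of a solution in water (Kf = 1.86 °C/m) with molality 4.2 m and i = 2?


ΔTf = Kf × m × i
= 1.86 × 4.2 × 2
= 15.624 °C

15.624 °C


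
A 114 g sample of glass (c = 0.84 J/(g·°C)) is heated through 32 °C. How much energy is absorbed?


q = mcΔT = 114 × 0.84 × 32
= 3064.32 J

3064.32 J


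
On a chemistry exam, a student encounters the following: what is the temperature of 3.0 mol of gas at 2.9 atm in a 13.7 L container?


PV = nRT  (R = 0.08206 L·atm/(mol·K))
T = PV/(nR) = 2.9×13.7/(3.0×0.08206)
= 39.73/0.246180
= 161.39 K

161.39 K


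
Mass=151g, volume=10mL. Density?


ρ = mass/volume
= 151/10
= 15.1 g/mL

15.1 g/mL


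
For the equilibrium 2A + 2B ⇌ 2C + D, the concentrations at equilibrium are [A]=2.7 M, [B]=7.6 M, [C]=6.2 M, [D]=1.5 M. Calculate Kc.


Kc = [C]^2[D]/([A]^2[B]^2)
= (6.2^2 × 1.5^1)/(2.7^2 × 7.6^2)
= 57.66/421.0704
= 0.1369

0.1369


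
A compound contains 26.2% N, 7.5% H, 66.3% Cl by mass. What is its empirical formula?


Assume 100 g sample. Moles of each element:
  N: 26.2/14.01 = 1.87 mol
  H: 7.5/1.008 = 7.44 mol
  Cl: 66.3/35.45 = 1.87 mol
Divide by smallest (1.87):
  N: 1.87/1.87 = 1.0
  H: 7.44/1.87 = 3.98
  Cl: 1.87/1.87 = 1.0
Empirical formula: NH4Cl

NH4Cl


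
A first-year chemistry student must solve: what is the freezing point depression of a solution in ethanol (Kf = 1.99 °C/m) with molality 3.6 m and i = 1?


ΔTf = Kf × m × i
= 1.99 × 3.6 × 1
= 7.164 °C

7.164 °C


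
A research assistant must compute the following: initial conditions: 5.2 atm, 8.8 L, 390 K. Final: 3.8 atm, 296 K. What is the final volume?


P1V1/T1 = P2V2/T2
V2 = P1V1T2/(T1P2)
= 5.2×8.8×296/(390×3.8)
= 9.14 L

9.14 L


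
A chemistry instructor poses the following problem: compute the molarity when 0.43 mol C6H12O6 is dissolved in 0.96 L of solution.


M = n/V = 0.43/0.96 = 0.448 mol/L

0.448 M


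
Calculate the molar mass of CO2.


M(CO2) = 1×12.01 + 2×16.0
= 12.01 + 32.0
= 44.01 g/mol

44.01 g/mol


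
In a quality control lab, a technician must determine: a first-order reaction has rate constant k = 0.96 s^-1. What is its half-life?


t½ = ln2/k = 0.693147/(0.96 s^-1)
= 0.7220 s

0.7220 s


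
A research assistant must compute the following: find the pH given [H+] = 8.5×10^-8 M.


pH = -log10([H+]) = -log10(8.5×10^-8)
= 8 - log10(8.5)
= 8 - 0.93
= 7.07

7.07


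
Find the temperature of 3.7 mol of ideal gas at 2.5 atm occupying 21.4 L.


PV = nRT  (R = 0.08206 L·atm/(mol·K))
T = PV/(nR) = 2.5×21.4/(3.7×0.08206)
= 53.50/0.303622
= 176.21 K

176.21 K


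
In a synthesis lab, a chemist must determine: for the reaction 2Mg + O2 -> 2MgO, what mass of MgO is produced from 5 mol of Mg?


Mole ratio MgO:Mg = 2:2
n(MgO) = 5 × 2/2 = 5.000 mol
mass = 5.000 × 40.31 = 201.55 g

201.55 g


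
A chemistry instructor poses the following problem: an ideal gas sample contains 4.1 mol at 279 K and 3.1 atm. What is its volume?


PV = nRT  (R = 0.08206 L·atm/(mol·K))
V = nRT/P = 4.1×0.08206×279/3.1
= 30.28 L

30.28 L


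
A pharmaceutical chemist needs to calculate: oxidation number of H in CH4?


H is +1 with nonmetals
Oxidation number: +1

+1


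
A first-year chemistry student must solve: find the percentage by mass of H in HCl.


M(HCl) = 1×1.008 + 1×35.45 = 36.458 g/mol
Mass of H = 1 × 1.008 = 1.008 g/mol
% H = 1.008/36.458 × 100 = 2.76%

2.76%


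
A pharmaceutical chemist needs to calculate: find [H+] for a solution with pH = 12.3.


[H+] = 10^(-pH) = 10^(-12.3)
= 5.01×10^-13 M

5.01×10^-13 M


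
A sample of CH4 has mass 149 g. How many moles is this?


M(CH4) = 16.04 g/mol
n = mass/M = 149/16.04 = 9.2893 mol

9.2893 mol


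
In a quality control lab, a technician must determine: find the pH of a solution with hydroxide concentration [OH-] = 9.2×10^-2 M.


pOH = -log10([OH-]) = -log10(9.2×10^-2)
= 2 - log10(9.2) = 1.04
pH = 14 - pOH = 14 - 1.04 = 12.96

12.96


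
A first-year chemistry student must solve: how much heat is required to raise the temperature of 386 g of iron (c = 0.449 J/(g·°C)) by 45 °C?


q = mcΔT = 386 × 0.449 × 45
= 7799.13 J

7799.13 J


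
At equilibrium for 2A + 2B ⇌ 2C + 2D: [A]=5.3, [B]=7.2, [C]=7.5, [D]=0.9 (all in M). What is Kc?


Kc = [C]^2[D]^2/([A]^2[B]^2)
= (7.5^2 × 0.9^2)/(5.3^2 × 7.2^2)
= 45.5625/1456.1856
= 0.03129

0.03129


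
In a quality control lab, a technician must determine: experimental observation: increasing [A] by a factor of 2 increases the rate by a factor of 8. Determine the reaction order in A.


rate ∝ [A]^n
2^n = 8 → n = 3
Order in A: 3

3


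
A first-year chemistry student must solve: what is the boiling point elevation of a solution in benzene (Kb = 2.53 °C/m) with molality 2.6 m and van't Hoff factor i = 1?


ΔTb = Kb × m × i
= 2.53 × 2.6 × 1
= 6.578 °C

6.578 °C


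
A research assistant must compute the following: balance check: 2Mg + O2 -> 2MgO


Equation: 2Mg + O2 -> 2MgO
Check atoms: Mg: 2=2, O: 2=2
Balanced

Yes, balanced


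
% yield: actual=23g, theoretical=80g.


% yield = actual/theoretical × 100
= 23/80 × 100
= 28.75%

28.75%


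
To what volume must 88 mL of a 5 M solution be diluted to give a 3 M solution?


C1V1 = C2V2
5 × 88 = 3 × V2
V2 = 440/3 = 146.67 mL

146.67 mL


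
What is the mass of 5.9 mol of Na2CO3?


M(Na2CO3) = 105.99 g/mol
mass = n × M = 5.9 × 105.99 = 625.34 g

625.34 g


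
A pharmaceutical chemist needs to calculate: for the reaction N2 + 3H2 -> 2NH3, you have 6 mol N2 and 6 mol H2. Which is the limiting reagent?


Mole ratio available / coefficient:
  N2: 6/1 = 6.000
  H2: 6/3 = 2.000
Smaller ratio is limiting.

H2


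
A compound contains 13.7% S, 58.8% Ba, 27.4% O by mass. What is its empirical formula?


Assume 100 g sample. Moles of each element:
  S: 13.7/32.07 = 0.427 mol
  Ba: 58.8/137.33 = 0.428 mol
  O: 27.4/16.0 = 1.712 mol
Divide by smallest (0.427):
  S: 0.427/0.427 = 1.0
  Ba: 0.428/0.427 = 1.0
  O: 1.712/0.427 = 4.01
Empirical formula: BaSO4

BaSO4


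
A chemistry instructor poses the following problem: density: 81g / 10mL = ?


ρ = mass/volume
= 81/10
= 8.1 g/mL

8.1 g/mL


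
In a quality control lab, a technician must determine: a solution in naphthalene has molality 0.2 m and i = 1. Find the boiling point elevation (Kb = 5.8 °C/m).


ΔTb = Kb × m × i
= 5.8 × 0.2 × 1
= 1.16 °C

1.16 °C


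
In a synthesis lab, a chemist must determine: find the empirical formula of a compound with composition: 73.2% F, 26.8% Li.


Assume 100 g sample. Moles of each element:
  F: 73.2/19.0 = 3.853 mol
  Li: 26.8/6.94 = 3.862 mol
Divide by smallest (3.853):
  F: 3.853/3.853 = 1.0
  Li: 3.862/3.853 = 1.0
Empirical formula: LiF

LiF


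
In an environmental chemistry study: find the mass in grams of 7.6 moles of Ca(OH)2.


M(Ca(OH)2) = 74.1 g/mol
mass = n × M = 7.6 × 74.1 = 563.16 g

563.16 g


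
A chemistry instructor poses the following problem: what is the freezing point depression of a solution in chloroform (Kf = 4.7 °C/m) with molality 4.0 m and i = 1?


ΔTf = Kf × m × i
= 4.7 × 4.0 × 1
= 18.8 °C

18.8 °C


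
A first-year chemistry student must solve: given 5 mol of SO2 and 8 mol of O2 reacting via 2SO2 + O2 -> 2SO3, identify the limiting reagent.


Mole ratio available / coefficient:
  SO2: 5/2 = 2.500
  O2: 8/1 = 8.000
Smaller ratio is limiting.

SO2


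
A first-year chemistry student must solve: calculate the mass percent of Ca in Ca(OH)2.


M(Ca(OH)2) = 1×40.08 + 2×16.0 + 2×1.008 = 74.096 g/mol
Mass of Ca = 1 × 40.08 = 40.08 g/mol
% Ca = 40.08/74.096 × 100 = 54.09%

54.09%


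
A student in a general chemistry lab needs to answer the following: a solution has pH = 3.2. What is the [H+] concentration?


[H+] = 10^(-pH) = 10^(-3.2)
= 6.31×10^-4 M

6.31×10^-4 M


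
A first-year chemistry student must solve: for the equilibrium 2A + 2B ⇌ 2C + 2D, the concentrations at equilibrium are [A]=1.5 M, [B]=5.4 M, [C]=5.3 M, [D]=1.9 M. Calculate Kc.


Kc = [C]^2[D]^2/([A]^2[B]^2)
= (5.3^2 × 1.9^2)/(1.5^2 × 5.4^2)
= 101.4049/65.61
= 1.546

1.546


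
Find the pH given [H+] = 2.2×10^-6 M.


pH = -log10([H+]) = -log10(2.2×10^-6)
= 6 - log10(2.2)
= 6 - 0.34
= 5.66

5.66


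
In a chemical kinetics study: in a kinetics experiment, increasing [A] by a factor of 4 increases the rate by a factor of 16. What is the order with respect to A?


rate ∝ [A]^n
4^n = 16 → n = 2
Order in A: 2

2


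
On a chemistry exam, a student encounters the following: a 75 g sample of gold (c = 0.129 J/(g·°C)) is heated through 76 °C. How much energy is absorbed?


q = mcΔT = 75 × 0.129 × 76
= 735.30 J

735.30 J


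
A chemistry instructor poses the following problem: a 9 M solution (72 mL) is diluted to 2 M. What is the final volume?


C1V1 = C2V2
9 × 72 = 2 × V2
V2 = 648/2 = 324.0 mL

324.0 mL


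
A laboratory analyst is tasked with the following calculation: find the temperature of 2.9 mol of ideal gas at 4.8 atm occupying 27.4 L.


PV = nRT  (R = 0.08206 L·atm/(mol·K))
T = PV/(nR) = 4.8×27.4/(2.9×0.08206)
= 131.52/0.237974
= 552.67 K

552.67 K


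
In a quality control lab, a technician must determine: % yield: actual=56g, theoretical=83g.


% yield = actual/theoretical × 100
= 56/83 × 100
= 67.47%

67.47%


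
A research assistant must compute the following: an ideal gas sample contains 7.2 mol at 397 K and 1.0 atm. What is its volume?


PV = nRT  (R = 0.08206 L·atm/(mol·K))
V = nRT/P = 7.2×0.08206×397/1.0
= 234.56 L

234.56 L


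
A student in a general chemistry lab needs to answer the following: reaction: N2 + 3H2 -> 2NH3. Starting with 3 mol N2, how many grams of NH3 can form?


Mole ratio NH3:N2 = 2:1
n(NH3) = 3 × 2/1 = 6.000 mol
mass = 6.000 × 17.03 = 102.18 g

102.18 g


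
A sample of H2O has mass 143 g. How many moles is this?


M(H2O) = 18.02 g/mol
n = mass/M = 143/18.02 = 7.9356 mol

7.9356 mol


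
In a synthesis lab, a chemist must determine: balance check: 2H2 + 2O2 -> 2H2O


Equation: 2H2 + 2O2 -> 2H2O
Check atoms: H: 4=4, O: 4≠2
Not balanced

No, not balanced


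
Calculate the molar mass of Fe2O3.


M(Fe2O3) = 2×55.85 + 3×16.0
= 111.7 + 48.0
= 159.7 g/mol

159.7 g/mol


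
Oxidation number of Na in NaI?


Group 1 metal: +1
Oxidation number: +1

+1


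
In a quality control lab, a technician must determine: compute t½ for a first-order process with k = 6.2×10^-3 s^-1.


t½ = ln2/k = 0.693147/(6.2×10^-3 s^-1)
= 111.8 s

111.8 s


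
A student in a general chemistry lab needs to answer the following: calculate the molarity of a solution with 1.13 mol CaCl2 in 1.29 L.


M = n/V = 1.13/1.29 = 0.876 mol/L

0.876 M


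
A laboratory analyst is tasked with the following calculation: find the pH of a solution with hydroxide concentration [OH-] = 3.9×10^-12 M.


pOH = -log10([OH-]) = -log10(3.9×10^-12)
= 12 - log10(3.9) = 11.41
pH = 14 - pOH = 14 - 11.41 = 2.59

2.59


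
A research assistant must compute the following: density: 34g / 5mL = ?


ρ = mass/volume
= 34/5
= 6.8 g/mL

6.8 g/mL


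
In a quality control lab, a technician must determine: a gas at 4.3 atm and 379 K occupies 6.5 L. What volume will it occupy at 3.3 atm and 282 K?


P1V1/T1 = P2V2/T2
V2 = P1V1T2/(T1P2)
= 4.3×6.5×282/(379×3.3)
= 6.302 L

6.302 L


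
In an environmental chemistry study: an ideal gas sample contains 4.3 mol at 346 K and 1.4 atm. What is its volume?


PV = nRT  (R = 0.08206 L·atm/(mol·K))
V = nRT/P = 4.3×0.08206×346/1.4
= 87.206 L

87.206 L


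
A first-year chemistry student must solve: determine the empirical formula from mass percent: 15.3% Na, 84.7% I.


Assume 100 g sample. Moles of each element:
  Na: 15.3/22.99 = 0.666 mol
  I: 84.7/126.9 = 0.667 mol
Divide by smallest (0.666):
  Na: 0.666/0.666 = 1.0
  I: 0.667/0.666 = 1.0
Empirical formula: NaI

NaI


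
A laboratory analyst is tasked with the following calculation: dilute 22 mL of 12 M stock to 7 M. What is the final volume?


C1V1 = C2V2
12 × 22 = 7 × V2
V2 = 264/7 = 37.71 mL

37.71 mL


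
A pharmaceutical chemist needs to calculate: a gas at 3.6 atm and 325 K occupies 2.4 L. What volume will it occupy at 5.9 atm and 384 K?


P1V1/T1 = P2V2/T2
V2 = P1V1T2/(T1P2)
= 3.6×2.4×384/(325×5.9)
= 1.73 L

1.73 L


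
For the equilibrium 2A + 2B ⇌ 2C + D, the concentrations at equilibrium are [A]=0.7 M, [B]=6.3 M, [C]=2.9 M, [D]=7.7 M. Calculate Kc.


Kc = [C]^2[D]/([A]^2[B]^2)
= (2.9^2 × 7.7^1)/(0.7^2 × 6.3^2)
= 64.757/19.4481
= 3.330

3.330


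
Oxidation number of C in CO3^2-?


x + 3(-2) = -2, so x = +4
Oxidation number: +4

+4


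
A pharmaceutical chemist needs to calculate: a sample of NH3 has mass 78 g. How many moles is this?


M(NH3) = 17.03 g/mol
n = mass/M = 78/17.03 = 4.5802 mol

4.5802 mol


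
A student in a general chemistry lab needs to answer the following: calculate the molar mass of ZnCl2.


M(ZnCl2) = 1×65.38 + 2×35.45
= 65.38 + 70.9
= 136.28 g/mol

136.28 g/mol


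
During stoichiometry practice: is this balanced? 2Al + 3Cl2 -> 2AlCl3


Equation: 2Al + 3Cl2 -> 2AlCl3
Check atoms: Al: 2=2, Cl: 6=6
Balanced

Yes, balanced


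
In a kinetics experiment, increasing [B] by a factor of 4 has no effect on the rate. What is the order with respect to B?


rate ∝ [B]^n
rate ∝ [B]^0
Order in B: 0

0


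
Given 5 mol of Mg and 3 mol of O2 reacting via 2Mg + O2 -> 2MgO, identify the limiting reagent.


Mole ratio available / coefficient:
  Mg: 5/2 = 2.500
  O2: 3/1 = 3.000
Smaller ratio is limiting.

Mg


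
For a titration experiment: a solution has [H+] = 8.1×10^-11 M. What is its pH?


pH = -log10([H+]) = -log10(8.1×10^-11)
= 11 - log10(8.1)
= 11 - 0.91
= 10.09

10.09


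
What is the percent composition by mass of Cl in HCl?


M(HCl) = 1×1.008 + 1×35.45 = 36.458 g/mol
Mass of Cl = 1 × 35.45 = 35.45 g/mol
% Cl = 35.45/36.458 × 100 = 97.24%

97.24%


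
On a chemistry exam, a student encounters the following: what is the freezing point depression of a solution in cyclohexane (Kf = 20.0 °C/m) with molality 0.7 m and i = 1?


ΔTf = Kf × m × i
= 20.0 × 0.7 × 1
= 14.0 °C

14.0 °C


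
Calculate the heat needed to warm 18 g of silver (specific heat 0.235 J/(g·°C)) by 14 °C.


q = mcΔT = 18 × 0.235 × 14
= 59.22 J

59.22 J


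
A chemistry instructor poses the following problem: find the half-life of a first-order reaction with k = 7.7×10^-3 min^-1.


t½ = ln2/k = 0.693147/(7.7×10^-3 min^-1)
= 90.02 min

90.02 min


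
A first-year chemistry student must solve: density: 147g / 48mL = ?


ρ = mass/volume
= 147/48
= 3.062 g/mL

3.062 g/mL


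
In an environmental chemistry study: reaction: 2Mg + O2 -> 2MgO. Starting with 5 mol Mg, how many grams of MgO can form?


Mole ratio MgO:Mg = 2:2
n(MgO) = 5 × 2/2 = 5.000 mol
mass = 5.000 × 40.31 = 201.55 g

201.55 g


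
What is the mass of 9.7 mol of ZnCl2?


M(ZnCl2) = 136.28 g/mol
mass = n × M = 9.7 × 136.28 = 1321.92 g

1321.92 g


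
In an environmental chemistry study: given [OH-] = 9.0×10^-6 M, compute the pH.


pOH = -log10([OH-]) = -log10(9.0×10^-6)
= 6 - log10(9.0) = 5.05
pH = 14 - pOH = 14 - 5.05 = 8.95

8.95


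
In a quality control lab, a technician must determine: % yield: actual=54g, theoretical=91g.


% yield = actual/theoretical × 100
= 54/91 × 100
= 59.34%

59.34%


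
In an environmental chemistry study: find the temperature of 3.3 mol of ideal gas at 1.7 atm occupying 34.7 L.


PV = nRT  (R = 0.08206 L·atm/(mol·K))
T = PV/(nR) = 1.7×34.7/(3.3×0.08206)
= 58.99/0.270798
= 217.84 K

217.84 K


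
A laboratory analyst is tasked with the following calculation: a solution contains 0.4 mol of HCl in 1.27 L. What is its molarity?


M = n/V = 0.4/1.27 = 0.315 mol/L

0.315 M


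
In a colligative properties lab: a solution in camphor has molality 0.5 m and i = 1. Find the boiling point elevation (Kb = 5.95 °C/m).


ΔTb = Kb × m × i
= 5.95 × 0.5 × 1
= 2.975 °C

2.975 °C


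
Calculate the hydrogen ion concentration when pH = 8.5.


[H+] = 10^(-pH) = 10^(-8.5)
= 3.16×10^-9 M

3.16×10^-9 M


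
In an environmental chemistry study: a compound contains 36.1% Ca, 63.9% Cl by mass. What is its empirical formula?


Assume 100 g sample. Moles of each element:
  Ca: 36.1/40.08 = 0.901 mol
  Cl: 63.9/35.45 = 1.803 mol
Divide by smallest (0.901):
  Ca: 0.901/0.901 = 1.0
  Cl: 1.803/0.901 = 2.0
Empirical formula: CaCl2

CaCl2


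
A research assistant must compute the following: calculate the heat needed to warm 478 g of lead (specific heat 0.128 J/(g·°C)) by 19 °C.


q = mcΔT = 478 × 0.128 × 19
= 1162.50 J

1162.50 J


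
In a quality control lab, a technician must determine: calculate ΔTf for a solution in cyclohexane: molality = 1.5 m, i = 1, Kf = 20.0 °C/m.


ΔTf = Kf × m × i
= 20.0 × 1.5 × 1
= 30.0 °C

30.0 °C


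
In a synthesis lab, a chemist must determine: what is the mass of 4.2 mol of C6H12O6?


M(C6H12O6) = 180.16 g/mol
mass = n × M = 4.2 × 180.16 = 756.67 g

756.67 g


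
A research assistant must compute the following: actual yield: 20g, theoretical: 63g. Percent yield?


% yield = actual/theoretical × 100
= 20/63 × 100
= 31.75%

31.75%


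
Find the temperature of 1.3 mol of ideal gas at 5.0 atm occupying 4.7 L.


PV = nRT  (R = 0.08206 L·atm/(mol·K))
T = PV/(nR) = 5.0×4.7/(1.3×0.08206)
= 23.50/0.106678
= 220.29 K

220.29 K


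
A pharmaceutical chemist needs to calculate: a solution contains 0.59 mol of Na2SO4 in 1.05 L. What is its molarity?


M = n/V = 0.59/1.05 = 0.562 mol/L

0.562 M


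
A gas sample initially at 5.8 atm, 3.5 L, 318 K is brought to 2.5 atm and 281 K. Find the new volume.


P1V1/T1 = P2V2/T2
V2 = P1V1T2/(T1P2)
= 5.8×3.5×281/(318×2.5)
= 7.175 L

7.175 L


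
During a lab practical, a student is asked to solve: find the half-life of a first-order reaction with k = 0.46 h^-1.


t½ = ln2/k = 0.693147/(0.46 h^-1)
= 1.507 h

1.507 h


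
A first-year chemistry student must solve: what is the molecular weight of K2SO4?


M(K2SO4) = 2×39.1 + 1×32.07 + 4×16.0
= 78.2 + 32.07 + 64.0
= 174.27 g/mol

174.27 g/mol


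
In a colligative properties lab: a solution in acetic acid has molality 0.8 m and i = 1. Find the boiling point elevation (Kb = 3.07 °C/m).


ΔTb = Kb × m × i
= 3.07 × 0.8 × 1
= 2.456 °C

2.456 °C


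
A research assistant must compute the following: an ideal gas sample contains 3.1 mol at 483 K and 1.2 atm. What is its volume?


PV = nRT  (R = 0.08206 L·atm/(mol·K))
V = nRT/P = 3.1×0.08206×483/1.2
= 102.39 L

102.39 L


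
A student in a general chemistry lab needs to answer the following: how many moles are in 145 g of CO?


M(CO) = 28.01 g/mol
n = mass/M = 145/28.01 = 5.1767 mol

5.1767 mol


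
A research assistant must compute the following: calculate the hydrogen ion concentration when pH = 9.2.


[H+] = 10^(-pH) = 10^(-9.2)
= 6.31×10^-10 M

6.31×10^-10 M


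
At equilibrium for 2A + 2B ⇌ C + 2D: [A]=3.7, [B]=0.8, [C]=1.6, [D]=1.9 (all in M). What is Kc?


Kc = [C][D]^2/([A]^2[B]^2)
= (1.6^1 × 1.9^2)/(3.7^2 × 0.8^2)
= 5.776/8.7616
= 0.6592

0.6592


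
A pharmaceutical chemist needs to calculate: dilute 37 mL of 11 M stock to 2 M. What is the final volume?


C1V1 = C2V2
11 × 37 = 2 × V2
V2 = 407/2 = 203.5 mL

203.5 mL


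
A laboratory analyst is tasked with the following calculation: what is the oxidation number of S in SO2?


x + 2(-2) = 0, so x = +4
Oxidation number: +4

+4


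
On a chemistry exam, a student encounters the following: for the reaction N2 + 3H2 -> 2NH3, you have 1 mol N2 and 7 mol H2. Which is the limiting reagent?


Mole ratio available / coefficient:
  N2: 1/1 = 1.000
  H2: 7/3 = 2.333
Smaller ratio is limiting.

N2


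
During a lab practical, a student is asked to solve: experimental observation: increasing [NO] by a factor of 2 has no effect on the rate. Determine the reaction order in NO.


rate ∝ [NO]^n
rate ∝ [NO]^0
Order in NO: 0

0


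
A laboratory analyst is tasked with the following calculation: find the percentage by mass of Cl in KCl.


M(KCl) = 1×39.1 + 1×35.45 = 74.55 g/mol
Mass of Cl = 1 × 35.45 = 35.45 g/mol
% Cl = 35.45/74.55 × 100 = 47.55%

47.55%


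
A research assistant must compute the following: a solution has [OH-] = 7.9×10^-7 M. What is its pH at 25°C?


pOH = -log10([OH-]) = -log10(7.9×10^-7)
= 7 - log10(7.9) = 6.1
pH = 14 - pOH = 14 - 6.1 = 7.9

7.9


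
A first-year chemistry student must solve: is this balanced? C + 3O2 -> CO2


Equation: C + 3O2 -> CO2
Check atoms: C: 1=1, O: 6≠2
Not balanced

No, not balanced


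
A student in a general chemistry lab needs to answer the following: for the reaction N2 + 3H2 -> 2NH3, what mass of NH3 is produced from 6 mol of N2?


Mole ratio NH3:N2 = 2:1
n(NH3) = 6 × 2/1 = 12.000 mol
mass = 12.000 × 17.03 = 204.36 g

204.36 g


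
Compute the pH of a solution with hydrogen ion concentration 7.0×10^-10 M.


pH = -log10([H+]) = -log10(7.0×10^-10)
= 10 - log10(7.0)
= 10 - 0.85
= 9.15

9.15


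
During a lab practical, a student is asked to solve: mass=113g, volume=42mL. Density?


ρ = mass/volume
= 113/42
= 2.69 g/mL

2.69 g/mL


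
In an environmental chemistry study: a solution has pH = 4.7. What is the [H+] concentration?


[H+] = 10^(-pH) = 10^(-4.7)
= 2.0×10^-5 M

2.0×10^-5 M


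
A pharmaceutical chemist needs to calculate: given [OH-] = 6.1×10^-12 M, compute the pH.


pOH = -log10([OH-]) = -log10(6.1×10^-12)
= 12 - log10(6.1) = 11.21
pH = 14 - pOH = 14 - 11.21 = 2.79

2.79


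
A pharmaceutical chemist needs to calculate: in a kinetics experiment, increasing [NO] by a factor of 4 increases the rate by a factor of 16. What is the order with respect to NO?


rate ∝ [NO]^n
4^n = 16 → n = 2
Order in NO: 2

2


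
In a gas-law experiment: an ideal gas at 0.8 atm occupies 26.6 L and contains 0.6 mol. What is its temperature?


PV = nRT  (R = 0.08206 L·atm/(mol·K))
T = PV/(nR) = 0.8×26.6/(0.6×0.08206)
= 21.28/0.049236
= 432.20 K

432.20 K


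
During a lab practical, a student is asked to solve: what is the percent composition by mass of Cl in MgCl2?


M(MgCl2) = 1×24.31 + 2×35.45 = 95.21 g/mol
Mass of Cl = 2 × 35.45 = 70.90 g/mol
% Cl = 70.90/95.21 × 100 = 74.47%

74.47%


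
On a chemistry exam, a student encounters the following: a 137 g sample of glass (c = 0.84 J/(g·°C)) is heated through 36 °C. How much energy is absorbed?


q = mcΔT = 137 × 0.84 × 36
= 4142.88 J

4142.88 J


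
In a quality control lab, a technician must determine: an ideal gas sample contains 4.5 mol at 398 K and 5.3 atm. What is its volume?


PV = nRT  (R = 0.08206 L·atm/(mol·K))
V = nRT/P = 4.5×0.08206×398/5.3
= 27.73 L

27.73 L


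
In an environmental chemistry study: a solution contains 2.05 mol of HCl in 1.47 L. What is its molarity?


M = n/V = 2.05/1.47 = 1.395 mol/L

1.395 M


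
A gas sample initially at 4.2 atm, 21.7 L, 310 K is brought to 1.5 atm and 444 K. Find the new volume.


P1V1/T1 = P2V2/T2
V2 = P1V1T2/(T1P2)
= 4.2×21.7×444/(310×1.5)
= 87.024 L

87.024 L


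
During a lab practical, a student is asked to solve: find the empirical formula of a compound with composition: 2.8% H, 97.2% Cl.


Assume 100 g sample. Moles of each element:
  H: 2.8/1.008 = 2.778 mol
  Cl: 97.2/35.45 = 2.742 mol
Divide by smallest (2.742):
  H: 2.778/2.742 = 1.01
  Cl: 2.742/2.742 = 1.0
Empirical formula: HCl

HCl


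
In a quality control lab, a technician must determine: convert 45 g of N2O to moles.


M(N2O) = 44.02 g/mol
n = mass/M = 45/44.02 = 1.0223 mol

1.0223 mol


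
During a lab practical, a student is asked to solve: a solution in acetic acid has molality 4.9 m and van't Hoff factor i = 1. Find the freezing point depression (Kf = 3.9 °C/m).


ΔTf = Kf × m × i
= 3.9 × 4.9 × 1
= 19.11 °C

19.11 °C


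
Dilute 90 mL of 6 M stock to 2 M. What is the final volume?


C1V1 = C2V2
6 × 90 = 2 × V2
V2 = 540/2 = 270.0 mL

270.0 mL


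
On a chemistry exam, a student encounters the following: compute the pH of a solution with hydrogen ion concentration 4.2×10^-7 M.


pH = -log10([H+]) = -log10(4.2×10^-7)
= 7 - log10(4.2)
= 7 - 0.62
= 6.38

6.38


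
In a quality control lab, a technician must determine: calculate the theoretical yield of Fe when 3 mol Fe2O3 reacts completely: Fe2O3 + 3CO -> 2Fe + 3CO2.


Mole ratio Fe:Fe2O3 = 2:1
n(Fe) = 3 × 2/1 = 6.000 mol
mass = 6.000 × 55.85 = 335.1 g

335.1 g


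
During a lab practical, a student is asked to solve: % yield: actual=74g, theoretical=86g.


% yield = actual/theoretical × 100
= 74/86 × 100
= 86.05%

86.05%


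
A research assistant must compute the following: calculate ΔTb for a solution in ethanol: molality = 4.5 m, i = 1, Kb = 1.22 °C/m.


ΔTb = Kb × m × i
= 1.22 × 4.5 × 1
= 5.49 °C

5.49 °C


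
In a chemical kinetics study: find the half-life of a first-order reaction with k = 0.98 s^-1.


t½ = ln2/k = 0.693147/(0.98 s^-1)
= 0.7073 s

0.7073 s


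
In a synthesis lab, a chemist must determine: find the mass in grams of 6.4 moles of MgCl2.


M(MgCl2) = 95.21 g/mol
mass = n × M = 6.4 × 95.21 = 609.34 g

609.34 g


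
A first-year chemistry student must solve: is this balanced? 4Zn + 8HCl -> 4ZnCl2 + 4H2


Equation: 4Zn + 8HCl -> 4ZnCl2 + 4H2
Check atoms: Cl: 8=8, H: 8=8, Zn: 4=4
Balanced

Yes, balanced


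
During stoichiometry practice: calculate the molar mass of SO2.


M(SO2) = 1×32.07 + 2×16.0
= 32.07 + 32.0
= 64.07 g/mol

64.07 g/mol


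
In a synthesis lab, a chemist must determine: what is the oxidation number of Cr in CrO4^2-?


x + 4(-2) = -2, so x = +6
Oxidation number: +6

+6


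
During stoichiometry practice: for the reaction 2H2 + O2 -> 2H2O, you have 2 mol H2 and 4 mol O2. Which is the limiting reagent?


Mole ratio available / coefficient:
  H2: 2/2 = 1.000
  O2: 4/1 = 4.000
Smaller ratio is limiting.

H2


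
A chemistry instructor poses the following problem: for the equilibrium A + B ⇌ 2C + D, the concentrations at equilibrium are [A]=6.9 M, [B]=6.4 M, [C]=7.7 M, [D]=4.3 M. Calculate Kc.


Kc = [C]^2[D]/([A][B])
= (7.7^2 × 4.3^1)/(6.9^1 × 6.4^1)
= 254.947/44.16
= 5.773

5.773


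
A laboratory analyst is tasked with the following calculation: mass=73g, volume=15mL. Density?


ρ = mass/volume
= 73/15
= 4.867 g/mL

4.867 g/mL
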